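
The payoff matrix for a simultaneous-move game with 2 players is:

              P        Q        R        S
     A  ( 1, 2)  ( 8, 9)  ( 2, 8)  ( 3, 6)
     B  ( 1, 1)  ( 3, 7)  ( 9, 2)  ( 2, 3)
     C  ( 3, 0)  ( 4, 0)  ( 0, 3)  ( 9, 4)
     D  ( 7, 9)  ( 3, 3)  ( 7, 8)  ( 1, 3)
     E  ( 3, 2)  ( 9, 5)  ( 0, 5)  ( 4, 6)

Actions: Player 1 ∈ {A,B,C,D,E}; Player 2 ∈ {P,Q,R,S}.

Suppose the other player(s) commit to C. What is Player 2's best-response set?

u_2(P vs C) = 0
u_2(Q vs C) = 0
u_2(R vs C) = 3
u_2(S vs C) = 4
max payoff 4 at {S}

BR_2 = {S}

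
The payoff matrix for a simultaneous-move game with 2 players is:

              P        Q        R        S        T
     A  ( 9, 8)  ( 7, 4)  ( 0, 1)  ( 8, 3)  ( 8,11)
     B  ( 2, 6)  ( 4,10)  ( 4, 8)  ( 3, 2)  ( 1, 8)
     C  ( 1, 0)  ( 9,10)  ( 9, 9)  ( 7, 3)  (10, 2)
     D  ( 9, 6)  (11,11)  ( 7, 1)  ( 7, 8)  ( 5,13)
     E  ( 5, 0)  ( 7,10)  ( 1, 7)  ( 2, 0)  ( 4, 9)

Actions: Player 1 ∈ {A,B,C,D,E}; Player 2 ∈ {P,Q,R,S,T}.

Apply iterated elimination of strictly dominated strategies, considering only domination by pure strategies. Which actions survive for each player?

Remaining: P1:{C,D} P2:{Q,T}

P1 drop B (D beats it: P:9>2 Q:11>4 R:7>4 S:7>3 T:5>1)
P1 drop E (D beats it: P:9>5 Q:11>7 R:7>1 S:7>2 T:5>4)
P2 drop P (T beats it: A:11>8 C:2>0 D:13>6)
P2 drop R (Q beats it: A:4>1 C:10>9 D:11>1)
P2 drop S (Q beats it: A:4>3 C:10>3 D:11>8)
P1 drop A (C beats it: Q:9>7 T:10>8)
P1→{C,D} P2→{Q,T}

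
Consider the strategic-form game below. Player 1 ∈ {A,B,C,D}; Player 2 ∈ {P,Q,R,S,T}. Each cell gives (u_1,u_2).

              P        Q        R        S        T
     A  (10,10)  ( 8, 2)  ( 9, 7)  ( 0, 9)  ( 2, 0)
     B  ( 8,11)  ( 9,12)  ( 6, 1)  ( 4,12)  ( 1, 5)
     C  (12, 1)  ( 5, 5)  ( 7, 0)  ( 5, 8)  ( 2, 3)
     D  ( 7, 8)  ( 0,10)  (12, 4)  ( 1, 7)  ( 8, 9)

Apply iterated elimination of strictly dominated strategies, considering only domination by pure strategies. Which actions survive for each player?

Survivors P1:{A,B,C} P2:{P,Q,S}

P2 drop R (P beats it: A:10>7 B:11>1 C:1>0 D:8>4)
P2 drop T (Q beats it: A:2>0 B:12>5 C:5>3 D:10>9)
P1 drop D (B beats it: P:8>7 Q:9>0 S:4>1)
P1→{A,B,C} P2→{P,Q,S}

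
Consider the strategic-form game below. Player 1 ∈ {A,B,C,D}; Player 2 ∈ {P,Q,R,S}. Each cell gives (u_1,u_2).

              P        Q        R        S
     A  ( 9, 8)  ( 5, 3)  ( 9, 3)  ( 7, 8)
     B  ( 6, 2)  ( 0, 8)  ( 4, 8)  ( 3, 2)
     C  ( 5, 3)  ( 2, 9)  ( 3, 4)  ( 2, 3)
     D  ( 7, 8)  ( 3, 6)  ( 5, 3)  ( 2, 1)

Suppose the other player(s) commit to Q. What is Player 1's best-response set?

u_1(A vs Q) = 5
u_1(B vs Q) = 0
u_1(C vs Q) = 2
u_1(D vs Q) = 3
max payoff 5 at {A}

argmax u_1 = {A}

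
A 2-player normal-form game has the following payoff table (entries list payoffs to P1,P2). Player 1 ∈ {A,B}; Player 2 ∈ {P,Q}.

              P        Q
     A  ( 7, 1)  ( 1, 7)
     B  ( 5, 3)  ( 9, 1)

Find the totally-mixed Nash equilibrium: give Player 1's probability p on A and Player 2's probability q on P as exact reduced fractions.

P1 mixes 1/4 on A; P2 mixes 4/5 on P

P1 indiff ⇒ q·7+(1-q)·1 = q·5+(1-q)·9 ⇒ q(2) = (1-q)(8) ⇒ q = 4/5
P2 indiff ⇒ p·1+(1-p)·3 = p·7+(1-p)·1 ⇒ p(-6) = (1-p)(-2) ⇒ p = 1/4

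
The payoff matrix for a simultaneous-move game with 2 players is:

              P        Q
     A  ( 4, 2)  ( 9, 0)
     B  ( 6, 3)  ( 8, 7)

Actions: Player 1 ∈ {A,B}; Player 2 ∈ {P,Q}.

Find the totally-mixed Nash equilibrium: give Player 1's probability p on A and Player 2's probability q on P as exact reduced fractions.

(p,q) = (2/3, 1/3)

P1 indiff ⇒ q·4+(1-q)·9 = q·6+(1-q)·8 ⇒ q(-2) = (1-q)(-1) ⇒ q = 1/3
P2 indiff ⇒ p·2+(1-p)·3 = p·0+(1-p)·7 ⇒ p(2) = (1-p)(4) ⇒ p = 2/3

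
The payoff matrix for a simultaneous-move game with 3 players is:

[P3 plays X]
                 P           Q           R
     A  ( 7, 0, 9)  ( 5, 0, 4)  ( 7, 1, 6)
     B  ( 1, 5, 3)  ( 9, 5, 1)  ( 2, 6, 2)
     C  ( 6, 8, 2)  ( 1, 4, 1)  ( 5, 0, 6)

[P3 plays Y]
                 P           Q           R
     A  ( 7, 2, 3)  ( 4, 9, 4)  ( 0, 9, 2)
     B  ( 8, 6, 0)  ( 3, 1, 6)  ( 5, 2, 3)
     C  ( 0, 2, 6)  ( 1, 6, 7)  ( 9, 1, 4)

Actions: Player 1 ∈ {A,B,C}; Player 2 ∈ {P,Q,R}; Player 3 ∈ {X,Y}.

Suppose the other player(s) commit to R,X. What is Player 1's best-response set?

u_1(A vs R,X) = 7
u_1(B vs R,X) = 2
u_1(C vs R,X) = 5
max payoff 7 at {A}

argmax u_1 = {A}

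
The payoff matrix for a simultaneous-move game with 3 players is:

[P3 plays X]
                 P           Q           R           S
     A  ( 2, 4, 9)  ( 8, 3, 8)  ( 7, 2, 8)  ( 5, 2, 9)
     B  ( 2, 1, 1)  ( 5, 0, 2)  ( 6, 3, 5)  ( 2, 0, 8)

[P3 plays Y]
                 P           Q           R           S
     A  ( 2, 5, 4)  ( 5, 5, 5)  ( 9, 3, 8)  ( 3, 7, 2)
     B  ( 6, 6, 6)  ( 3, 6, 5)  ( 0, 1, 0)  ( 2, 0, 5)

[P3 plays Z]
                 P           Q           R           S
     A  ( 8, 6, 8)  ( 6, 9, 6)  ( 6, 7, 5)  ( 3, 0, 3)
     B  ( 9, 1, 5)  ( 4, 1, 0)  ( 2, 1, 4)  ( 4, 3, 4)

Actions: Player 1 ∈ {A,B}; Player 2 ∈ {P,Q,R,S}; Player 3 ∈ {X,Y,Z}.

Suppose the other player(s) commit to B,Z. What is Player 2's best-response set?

u_2(P vs B,Z) = 1
u_2(Q vs B,Z) = 1
u_2(R vs B,Z) = 1
u_2(S vs B,Z) = 3
max payoff 3 at {S}

BR_2 = {S}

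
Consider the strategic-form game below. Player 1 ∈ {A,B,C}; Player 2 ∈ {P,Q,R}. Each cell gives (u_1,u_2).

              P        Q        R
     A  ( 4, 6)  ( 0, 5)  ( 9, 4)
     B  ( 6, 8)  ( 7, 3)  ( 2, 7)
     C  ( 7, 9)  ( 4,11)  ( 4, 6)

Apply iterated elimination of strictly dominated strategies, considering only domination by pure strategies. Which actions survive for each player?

P2 drop R (P beats it: A:6>4 B:8>7 C:9>6)
P1 drop A (B beats it: P:6>4 Q:7>0)
P1→{B,C} P2→{P,Q}

Remaining: P1:{B,C} P2:{P,Q}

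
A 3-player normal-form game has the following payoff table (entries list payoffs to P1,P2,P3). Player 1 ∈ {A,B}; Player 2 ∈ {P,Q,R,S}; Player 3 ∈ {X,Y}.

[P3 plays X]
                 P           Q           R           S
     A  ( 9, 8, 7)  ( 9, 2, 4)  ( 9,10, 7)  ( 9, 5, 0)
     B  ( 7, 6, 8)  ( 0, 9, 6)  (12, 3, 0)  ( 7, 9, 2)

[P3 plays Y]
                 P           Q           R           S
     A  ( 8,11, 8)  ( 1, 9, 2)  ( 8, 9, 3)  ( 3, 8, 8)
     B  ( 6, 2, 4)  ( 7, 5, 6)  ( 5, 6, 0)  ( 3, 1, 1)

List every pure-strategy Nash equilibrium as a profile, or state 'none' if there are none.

(A,P,X): not NE [P2→R gives 10>8; P3→Y gives 8>7]
(A,P,Y): NE
(A,Q,X): not NE [P2→R gives 10>2]
(A,Q,Y): not NE [P1→B gives 7>1; P2→P gives 11>9; P3→X gives 4>2]
(A,R,X): not NE [P1→B gives 12>9]
(A,R,Y): not NE [P2→P gives 11>9; P3→X gives 7>3]
(A,S,X): not NE [P2→R gives 10>5; P3→Y gives 8>0]
(A,S,Y): not NE [P2→P gives 11>8]
(B,P,X): not NE [P1→A gives 9>7; P2→S gives 9>6]
(B,P,Y): not NE [P1→A gives 8>6; P2→R gives 6>2; P3→X gives 8>4]
(B,Q,X): not NE [P1→A gives 9>0]
(B,Q,Y): not NE [P2→R gives 6>5]
(B,R,X): not NE [P2→S gives 9>3]
(B,R,Y): not NE [P1→A gives 8>5]
(B,S,X): not NE [P1→A gives 9>7]
(B,S,Y): not NE [P2→R gives 6>1; P3→X gives 2>1]

PSNE = {(A,P,Y)}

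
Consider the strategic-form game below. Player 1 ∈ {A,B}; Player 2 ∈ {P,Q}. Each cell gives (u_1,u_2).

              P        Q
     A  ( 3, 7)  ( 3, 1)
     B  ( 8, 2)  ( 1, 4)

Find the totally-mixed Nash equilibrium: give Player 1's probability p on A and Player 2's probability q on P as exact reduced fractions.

P1 indiff ⇒ q·3+(1-q)·3 = q·8+(1-q)·1 ⇒ q(-5) = (1-q)(-2) ⇒ q = 2/7
P2 indiff ⇒ p·7+(1-p)·2 = p·1+(1-p)·4 ⇒ p(6) = (1-p)(2) ⇒ p = 1/4

(p,q) = (1/4, 2/7)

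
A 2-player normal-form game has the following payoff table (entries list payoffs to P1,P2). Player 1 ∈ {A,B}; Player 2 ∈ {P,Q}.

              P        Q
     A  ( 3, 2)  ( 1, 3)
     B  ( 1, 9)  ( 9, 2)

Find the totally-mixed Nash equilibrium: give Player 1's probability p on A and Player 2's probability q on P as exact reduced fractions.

p=7/8, q=4/5

P1 indiff ⇒ q·3+(1-q)·1 = q·1+(1-q)·9 ⇒ q(2) = (1-q)(8) ⇒ q = 4/5
P2 indiff ⇒ p·2+(1-p)·9 = p·3+(1-p)·2 ⇒ p(-1) = (1-p)(-7) ⇒ p = 7/8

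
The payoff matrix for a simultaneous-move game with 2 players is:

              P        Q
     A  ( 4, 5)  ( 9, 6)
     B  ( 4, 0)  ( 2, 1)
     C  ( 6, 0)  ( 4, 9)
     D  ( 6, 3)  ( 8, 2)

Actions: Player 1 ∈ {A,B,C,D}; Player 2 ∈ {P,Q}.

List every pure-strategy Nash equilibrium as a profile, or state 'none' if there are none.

PSNE = {(A,Q), (D,P)}

(A,P): not NE [P1→D gives 6>4; P2→Q gives 6>5]
(A,Q): NE
(B,P): not NE [P1→D gives 6>4; P2→Q gives 1>0]
(B,Q): not NE [P1→A gives 9>2]
(C,P): not NE [P2→Q gives 9>0]
(C,Q): not NE [P1→A gives 9>4]
(D,P): NE
(D,Q): not NE [P1→A gives 9>8; P2→P gives 3>2]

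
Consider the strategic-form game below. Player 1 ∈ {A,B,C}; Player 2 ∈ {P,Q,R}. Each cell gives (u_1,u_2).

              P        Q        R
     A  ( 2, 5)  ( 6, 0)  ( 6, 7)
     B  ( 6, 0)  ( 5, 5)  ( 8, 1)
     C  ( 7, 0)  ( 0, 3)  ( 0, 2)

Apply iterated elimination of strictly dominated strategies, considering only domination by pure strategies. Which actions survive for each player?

Survivors P1:{A,B} P2:{Q,R}

P2 drop P (R beats it: A:7>5 B:1>0 C:2>0)
P1 drop C (A beats it: Q:6>0 R:6>0)
P1→{A,B} P2→{Q,R}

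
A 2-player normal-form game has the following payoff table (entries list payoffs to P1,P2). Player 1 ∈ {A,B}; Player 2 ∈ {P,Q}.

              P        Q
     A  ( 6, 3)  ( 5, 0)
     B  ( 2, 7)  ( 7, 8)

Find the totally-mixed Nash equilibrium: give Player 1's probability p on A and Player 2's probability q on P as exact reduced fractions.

P1 indiff ⇒ q·6+(1-q)·5 = q·2+(1-q)·7 ⇒ q(4) = (1-q)(2) ⇒ q = 1/3
P2 indiff ⇒ p·3+(1-p)·7 = p·0+(1-p)·8 ⇒ p(3) = (1-p)(1) ⇒ p = 1/4

p=1/4, q=1/3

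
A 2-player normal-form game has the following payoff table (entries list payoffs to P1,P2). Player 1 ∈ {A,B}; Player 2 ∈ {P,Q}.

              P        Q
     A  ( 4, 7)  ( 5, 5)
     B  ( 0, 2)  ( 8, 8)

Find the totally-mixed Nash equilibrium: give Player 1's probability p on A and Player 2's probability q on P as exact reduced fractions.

(p,q) = (3/4, 3/7)

P1 indiff ⇒ q·4+(1-q)·5 = q·0+(1-q)·8 ⇒ q(4) = (1-q)(3) ⇒ q = 3/7
P2 indiff ⇒ p·7+(1-p)·2 = p·5+(1-p)·8 ⇒ p(2) = (1-p)(6) ⇒ p = 3/4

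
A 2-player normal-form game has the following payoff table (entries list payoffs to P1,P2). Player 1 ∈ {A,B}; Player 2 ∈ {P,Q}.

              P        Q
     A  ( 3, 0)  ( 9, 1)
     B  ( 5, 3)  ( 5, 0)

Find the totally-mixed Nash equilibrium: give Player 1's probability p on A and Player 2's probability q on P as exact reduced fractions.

p=3/4, q=2/3

P1 indiff ⇒ q·3+(1-q)·9 = q·5+(1-q)·5 ⇒ q(-2) = (1-q)(-4) ⇒ q = 2/3
P2 indiff ⇒ p·0+(1-p)·3 = p·1+(1-p)·0 ⇒ p(-1) = (1-p)(-3) ⇒ p = 3/4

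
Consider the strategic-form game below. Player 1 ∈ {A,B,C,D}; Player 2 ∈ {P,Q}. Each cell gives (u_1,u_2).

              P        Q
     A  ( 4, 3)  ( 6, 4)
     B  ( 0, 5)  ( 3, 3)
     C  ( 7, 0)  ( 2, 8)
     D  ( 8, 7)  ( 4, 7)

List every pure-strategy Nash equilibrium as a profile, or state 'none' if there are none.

(A,P): not NE [P1→D gives 8>4; P2→Q gives 4>3]
(A,Q): NE
(B,P): not NE [P1→D gives 8>0]
(B,Q): not NE [P1→A gives 6>3; P2→P gives 5>3]
(C,P): not NE [P1→D gives 8>7; P2→Q gives 8>0]
(C,Q): not NE [P1→A gives 6>2]
(D,P): NE
(D,Q): not NE [P1→A gives 6>4]

Nash profiles: (A,Q), (D,P)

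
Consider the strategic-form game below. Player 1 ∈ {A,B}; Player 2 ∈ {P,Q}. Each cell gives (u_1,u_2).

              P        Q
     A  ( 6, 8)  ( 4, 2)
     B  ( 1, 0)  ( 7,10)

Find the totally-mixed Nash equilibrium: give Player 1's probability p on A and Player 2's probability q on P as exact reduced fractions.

(p,q) = (5/8, 3/8)

P1 indiff ⇒ q·6+(1-q)·4 = q·1+(1-q)·7 ⇒ q(5) = (1-q)(3) ⇒ q = 3/8
P2 indiff ⇒ p·8+(1-p)·0 = p·2+(1-p)·10 ⇒ p(6) = (1-p)(10) ⇒ p = 5/8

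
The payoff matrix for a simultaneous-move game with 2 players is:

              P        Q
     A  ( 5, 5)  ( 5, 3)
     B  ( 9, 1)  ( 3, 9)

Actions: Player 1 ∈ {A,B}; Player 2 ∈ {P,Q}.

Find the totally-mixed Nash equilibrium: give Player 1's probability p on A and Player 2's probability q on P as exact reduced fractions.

P1 mixes 4/5 on A; P2 mixes 1/3 on P

P1 indiff ⇒ q·5+(1-q)·5 = q·9+(1-q)·3 ⇒ q(-4) = (1-q)(-2) ⇒ q = 1/3
P2 indiff ⇒ p·5+(1-p)·1 = p·3+(1-p)·9 ⇒ p(2) = (1-p)(8) ⇒ p = 4/5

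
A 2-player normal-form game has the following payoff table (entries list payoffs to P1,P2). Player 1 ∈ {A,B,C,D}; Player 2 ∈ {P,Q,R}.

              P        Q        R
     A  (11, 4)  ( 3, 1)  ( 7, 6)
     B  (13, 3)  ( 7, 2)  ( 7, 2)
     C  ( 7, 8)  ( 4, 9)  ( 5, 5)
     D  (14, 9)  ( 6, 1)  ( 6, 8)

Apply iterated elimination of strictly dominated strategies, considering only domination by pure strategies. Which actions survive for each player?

P1 drop C (B beats it: P:13>7 Q:7>4 R:7>5)
P2 drop Q (P beats it: A:4>1 B:3>2 D:9>1)
P1→{A,B,D} P2→{P,R}

IESDS → P1:{A,B,D} P2:{P,R}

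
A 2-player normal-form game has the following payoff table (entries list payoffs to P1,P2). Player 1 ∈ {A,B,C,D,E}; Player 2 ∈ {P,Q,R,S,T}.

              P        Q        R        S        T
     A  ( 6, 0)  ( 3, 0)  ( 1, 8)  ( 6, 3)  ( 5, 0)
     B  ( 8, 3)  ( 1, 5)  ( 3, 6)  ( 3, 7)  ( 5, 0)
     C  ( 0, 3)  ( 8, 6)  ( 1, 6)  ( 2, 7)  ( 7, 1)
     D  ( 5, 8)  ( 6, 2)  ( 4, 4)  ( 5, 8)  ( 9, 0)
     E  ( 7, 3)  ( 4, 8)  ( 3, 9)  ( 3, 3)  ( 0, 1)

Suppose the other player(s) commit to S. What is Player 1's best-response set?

argmax u_1 = {A}

u_1(A vs S) = 6
u_1(B vs S) = 3
u_1(C vs S) = 2
u_1(D vs S) = 5
u_1(E vs S) = 3
max payoff 6 at {A}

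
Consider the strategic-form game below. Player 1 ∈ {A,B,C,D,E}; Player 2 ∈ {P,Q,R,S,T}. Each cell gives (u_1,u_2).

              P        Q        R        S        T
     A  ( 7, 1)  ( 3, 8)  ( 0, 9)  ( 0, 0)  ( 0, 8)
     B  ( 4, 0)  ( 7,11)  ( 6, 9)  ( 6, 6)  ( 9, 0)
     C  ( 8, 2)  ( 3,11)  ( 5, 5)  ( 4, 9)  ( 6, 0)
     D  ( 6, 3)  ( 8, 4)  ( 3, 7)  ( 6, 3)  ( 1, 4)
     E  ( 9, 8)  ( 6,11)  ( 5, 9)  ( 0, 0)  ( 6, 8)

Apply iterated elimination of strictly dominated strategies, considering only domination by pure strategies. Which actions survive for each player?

P2 drop P (Q beats it: A:8>1 B:11>0 C:11>2 D:4>3 E:11>8)
P1 drop A (B beats it: Q:7>3 R:6>0 S:6>0 T:9>0)
P1 drop C (B beats it: Q:7>3 R:6>5 S:6>4 T:9>6)
P1 drop E (B beats it: Q:7>6 R:6>5 S:6>0 T:9>6)
P2 drop S (Q beats it: B:11>6 D:4>3)
P2 drop T (R beats it: B:9>0 D:7>4)
P1→{B,D} P2→{Q,R}

Survivors P1:{B,D} P2:{Q,R}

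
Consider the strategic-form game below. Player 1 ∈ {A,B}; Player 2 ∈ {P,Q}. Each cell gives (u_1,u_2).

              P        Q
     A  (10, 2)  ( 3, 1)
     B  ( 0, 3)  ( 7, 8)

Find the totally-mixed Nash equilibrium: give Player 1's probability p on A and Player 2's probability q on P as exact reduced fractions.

P1 indiff ⇒ q·10+(1-q)·3 = q·0+(1-q)·7 ⇒ q(10) = (1-q)(4) ⇒ q = 2/7
P2 indiff ⇒ p·2+(1-p)·3 = p·1+(1-p)·8 ⇒ p(1) = (1-p)(5) ⇒ p = 5/6

p=5/6, q=2/7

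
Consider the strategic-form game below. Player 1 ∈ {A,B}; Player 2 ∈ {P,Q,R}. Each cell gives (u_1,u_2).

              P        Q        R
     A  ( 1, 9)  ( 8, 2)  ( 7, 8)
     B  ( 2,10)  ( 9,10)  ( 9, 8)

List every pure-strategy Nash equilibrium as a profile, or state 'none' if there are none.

Nash profiles: (B,P), (B,Q)

(A,P): not NE [P1→B gives 2>1]
(A,Q): not NE [P1→B gives 9>8; P2→P gives 9>2]
(A,R): not NE [P1→B gives 9>7; P2→P gives 9>8]
(B,P): NE
(B,Q): NE
(B,R): not NE [P2→Q gives 10>8]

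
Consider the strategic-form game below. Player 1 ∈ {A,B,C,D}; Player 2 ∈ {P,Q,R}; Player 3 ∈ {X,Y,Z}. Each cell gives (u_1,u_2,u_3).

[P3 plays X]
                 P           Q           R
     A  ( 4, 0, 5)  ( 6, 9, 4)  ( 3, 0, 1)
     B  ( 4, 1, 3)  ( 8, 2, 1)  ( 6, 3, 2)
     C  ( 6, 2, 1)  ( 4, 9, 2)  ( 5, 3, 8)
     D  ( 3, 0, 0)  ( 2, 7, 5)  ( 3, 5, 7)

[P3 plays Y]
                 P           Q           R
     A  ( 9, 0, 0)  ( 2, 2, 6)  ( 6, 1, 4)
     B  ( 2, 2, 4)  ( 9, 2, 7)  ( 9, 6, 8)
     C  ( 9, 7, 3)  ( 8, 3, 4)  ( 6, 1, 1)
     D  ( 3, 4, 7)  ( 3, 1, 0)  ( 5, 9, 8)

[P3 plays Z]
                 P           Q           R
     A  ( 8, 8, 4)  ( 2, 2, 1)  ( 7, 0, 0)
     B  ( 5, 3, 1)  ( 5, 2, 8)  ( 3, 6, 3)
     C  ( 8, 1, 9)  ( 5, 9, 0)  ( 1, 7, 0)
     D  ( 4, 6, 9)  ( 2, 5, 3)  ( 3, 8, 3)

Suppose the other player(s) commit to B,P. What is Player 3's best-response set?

BR_3 = {Y}

u_3(X vs B,P) = 3
u_3(Y vs B,P) = 4
u_3(Z vs B,P) = 1
max payoff 4 at {Y}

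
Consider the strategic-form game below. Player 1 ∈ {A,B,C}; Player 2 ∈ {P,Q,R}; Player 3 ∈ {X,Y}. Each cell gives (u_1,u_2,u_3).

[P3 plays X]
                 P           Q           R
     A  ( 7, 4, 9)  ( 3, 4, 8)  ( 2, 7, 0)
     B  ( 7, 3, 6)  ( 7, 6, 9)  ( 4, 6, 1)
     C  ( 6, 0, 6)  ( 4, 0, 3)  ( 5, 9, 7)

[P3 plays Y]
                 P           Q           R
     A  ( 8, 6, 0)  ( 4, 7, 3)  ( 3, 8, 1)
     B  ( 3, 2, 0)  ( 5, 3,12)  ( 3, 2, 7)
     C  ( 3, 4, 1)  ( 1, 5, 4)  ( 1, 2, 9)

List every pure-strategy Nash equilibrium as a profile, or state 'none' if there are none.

Nash profiles: (A,R,Y), (B,Q,Y)

(A,P,X): not NE [P2→R gives 7>4]
(A,P,Y): not NE [P2→R gives 8>6; P3→X gives 9>0]
(A,Q,X): not NE [P1→B gives 7>3; P2→R gives 7>4]
(A,Q,Y): not NE [P1→B gives 5>4; P2→R gives 8>7; P3→X gives 8>3]
(A,R,X): not NE [P1→C gives 5>2; P3→Y gives 1>0]
(A,R,Y): NE
(B,P,X): not NE [P2→R gives 6>3]
(B,P,Y): not NE [P1→A gives 8>3; P2→Q gives 3>2; P3→X gives 6>0]
(B,Q,X): not NE [P3→Y gives 12>9]
(B,Q,Y): NE
(B,R,X): not NE [P1→C gives 5>4; P3→Y gives 7>1]
(B,R,Y): not NE [P2→Q gives 3>2]
(C,P,X): not NE [P1→B gives 7>6; P2→R gives 9>0]
(C,P,Y): not NE [P1→A gives 8>3; P2→Q gives 5>4; P3→X gives 6>1]
(C,Q,X): not NE [P1→B gives 7>4; P2→R gives 9>0; P3→Y gives 4>3]
(C,Q,Y): not NE [P1→B gives 5>1]
(C,R,X): not NE [P3→Y gives 9>7]
(C,R,Y): not NE [P1→B gives 3>1; P2→Q gives 5>2]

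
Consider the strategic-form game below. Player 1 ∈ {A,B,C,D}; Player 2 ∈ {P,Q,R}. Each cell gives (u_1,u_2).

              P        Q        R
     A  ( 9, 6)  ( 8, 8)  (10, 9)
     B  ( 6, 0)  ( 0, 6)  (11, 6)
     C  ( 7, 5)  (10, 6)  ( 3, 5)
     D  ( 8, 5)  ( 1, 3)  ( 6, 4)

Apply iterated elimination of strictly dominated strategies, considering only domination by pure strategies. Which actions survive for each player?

P1 drop D (A beats it: P:9>8 Q:8>1 R:10>6)
P2 drop P (Q beats it: A:8>6 B:6>0 C:6>5)
P1→{A,B,C} P2→{Q,R}

Remaining: P1:{A,B,C} P2:{Q,R}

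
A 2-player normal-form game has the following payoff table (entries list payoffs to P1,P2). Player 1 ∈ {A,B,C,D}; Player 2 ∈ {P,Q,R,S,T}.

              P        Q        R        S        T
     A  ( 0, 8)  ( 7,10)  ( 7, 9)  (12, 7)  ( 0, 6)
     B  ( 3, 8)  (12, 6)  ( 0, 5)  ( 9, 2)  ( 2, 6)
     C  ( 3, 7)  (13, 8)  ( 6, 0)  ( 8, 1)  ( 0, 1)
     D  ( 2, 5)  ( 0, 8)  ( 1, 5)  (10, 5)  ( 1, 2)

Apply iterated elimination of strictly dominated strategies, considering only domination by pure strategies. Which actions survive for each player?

Survivors P1:{B,C} P2:{P,Q}

P2 drop R (Q beats it: A:10>9 B:6>5 C:8>0 D:8>5)
P2 drop S (Q beats it: A:10>7 B:6>2 C:8>1 D:8>5)
P1 drop A (B beats it: P:3>0 Q:12>7 T:2>0)
P1 drop D (B beats it: P:3>2 Q:12>0 T:2>1)
P2 drop T (P beats it: B:8>6 C:7>1)
P1→{B,C} P2→{P,Q}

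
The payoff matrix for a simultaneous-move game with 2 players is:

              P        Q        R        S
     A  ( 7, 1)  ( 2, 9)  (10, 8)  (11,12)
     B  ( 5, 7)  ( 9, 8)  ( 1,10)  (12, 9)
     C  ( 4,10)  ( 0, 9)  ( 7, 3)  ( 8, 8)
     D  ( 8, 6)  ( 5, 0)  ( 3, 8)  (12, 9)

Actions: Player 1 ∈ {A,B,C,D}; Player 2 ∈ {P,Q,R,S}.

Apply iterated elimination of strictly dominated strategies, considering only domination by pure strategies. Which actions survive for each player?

Survivors P1:{A,B,D} P2:{R,S}

P1 drop C (A beats it: P:7>4 Q:2>0 R:10>7 S:11>8)
P2 drop P (R beats it: A:8>1 B:10>7 D:8>6)
P2 drop Q (S beats it: A:12>9 B:9>8 D:9>0)
P1→{A,B,D} P2→{R,S}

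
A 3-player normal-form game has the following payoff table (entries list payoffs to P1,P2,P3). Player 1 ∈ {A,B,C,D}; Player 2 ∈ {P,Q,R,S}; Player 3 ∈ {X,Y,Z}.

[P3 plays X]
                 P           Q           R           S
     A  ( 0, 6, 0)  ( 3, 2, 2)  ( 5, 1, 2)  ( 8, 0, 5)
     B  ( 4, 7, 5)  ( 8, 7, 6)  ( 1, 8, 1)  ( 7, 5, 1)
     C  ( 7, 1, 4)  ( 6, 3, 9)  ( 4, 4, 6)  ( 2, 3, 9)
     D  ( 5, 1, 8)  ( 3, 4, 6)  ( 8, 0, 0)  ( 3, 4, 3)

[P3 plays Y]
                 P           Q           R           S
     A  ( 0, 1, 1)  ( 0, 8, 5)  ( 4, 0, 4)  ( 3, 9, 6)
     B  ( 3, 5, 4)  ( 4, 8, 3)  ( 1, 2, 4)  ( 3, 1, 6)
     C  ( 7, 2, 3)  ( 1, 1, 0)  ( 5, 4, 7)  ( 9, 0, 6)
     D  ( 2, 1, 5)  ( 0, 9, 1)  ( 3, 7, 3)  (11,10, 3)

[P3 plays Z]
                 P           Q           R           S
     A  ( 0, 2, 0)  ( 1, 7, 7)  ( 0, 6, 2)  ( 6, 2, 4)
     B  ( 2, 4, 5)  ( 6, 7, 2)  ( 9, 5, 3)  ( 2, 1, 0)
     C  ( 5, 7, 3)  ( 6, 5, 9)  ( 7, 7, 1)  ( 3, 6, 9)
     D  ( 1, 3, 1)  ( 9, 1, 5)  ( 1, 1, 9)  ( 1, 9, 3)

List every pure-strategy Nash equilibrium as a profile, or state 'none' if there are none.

(A,P,X): not NE [P1→C gives 7>0; P3→Y gives 1>0]
(A,P,Y): not NE [P1→C gives 7>0; P2→S gives 9>1]
(A,P,Z): not NE [P1→C gives 5>0; P2→Q gives 7>2; P3→Y gives 1>0]
(A,Q,X): not NE [P1→B gives 8>3; P2→P gives 6>2; P3→Z gives 7>2]
(A,Q,Y): not NE [P1→B gives 4>0; P2→S gives 9>8; P3→Z gives 7>5]
(A,Q,Z): not NE [P1→D gives 9>1]
(A,R,X): not NE [P1→D gives 8>5; P2→P gives 6>1; P3→Y gives 4>2]
(A,R,Y): not NE [P1→C gives 5>4; P2→S gives 9>0]
(A,R,Z): not NE [P1→B gives 9>0; P2→Q gives 7>6; P3→Y gives 4>2]
(A,S,X): not NE [P2→P gives 6>0; P3→Y gives 6>5]
(A,S,Y): not NE [P1→D gives 11>3]
(A,S,Z): not NE [P2→Q gives 7>2; P3→Y gives 6>4]
(B,P,X): not NE [P1→C gives 7>4; P2→R gives 8>7]
(B,P,Y): not NE [P1→C gives 7>3; P2→Q gives 8>5; P3→Z gives 5>4]
(B,P,Z): not NE [P1→C gives 5>2; P2→Q gives 7>4]
(B,Q,X): not NE [P2→R gives 8>7]
(B,Q,Y): not NE [P3→X gives 6>3]
(B,Q,Z): not NE [P1→D gives 9>6; P3→X gives 6>2]
(B,R,X): not NE [P1→D gives 8>1; P3→Y gives 4>1]
(B,R,Y): not NE [P1→C gives 5>1; P2→Q gives 8>2]
(B,R,Z): not NE [P2→Q gives 7>5; P3→Y gives 4>3]
(B,S,X): not NE [P1→A gives 8>7; P2→R gives 8>5; P3→Y gives 6>1]
(B,S,Y): not NE [P1→D gives 11>3; P2→Q gives 8>1]
(B,S,Z): not NE [P1→A gives 6>2; P2→Q gives 7>1; P3→Y gives 6>0]
(C,P,X): not NE [P2→R gives 4>1]
(C,P,Y): not NE [P2→R gives 4>2; P3→X gives 4>3]
(C,P,Z): not NE [P3→X gives 4>3]
(C,Q,X): not NE [P1→B gives 8>6; P2→R gives 4>3]
(C,Q,Y): not NE [P1→B gives 4>1; P2→R gives 4>1; P3→Z gives 9>0]
(C,Q,Z): not NE [P1→D gives 9>6; P2→R gives 7>5]
(C,R,X): not NE [P1→D gives 8>4; P3→Y gives 7>6]
(C,R,Y): NE
(C,R,Z): not NE [P1→B gives 9>7; P3→Y gives 7>1]
(C,S,X): not NE [P1→A gives 8>2; P2→R gives 4>3]
(C,S,Y): not NE [P1→D gives 11>9; P2→R gives 4>0; P3→Z gives 9>6]
(C,S,Z): not NE [P1→A gives 6>3; P2→R gives 7>6]
(D,P,X): not NE [P1→C gives 7>5; P2→S gives 4>1]
(D,P,Y): not NE [P1→C gives 7>2; P2→S gives 10>1; P3→X gives 8>5]
(D,P,Z): not NE [P1→C gives 5>1; P2→S gives 9>3; P3→X gives 8>1]
(D,Q,X): not NE [P1→B gives 8>3]
(D,Q,Y): not NE [P1→B gives 4>0; P2→S gives 10>9; P3→X gives 6>1]
(D,Q,Z): not NE [P2→S gives 9>1; P3→X gives 6>5]
(D,R,X): not NE [P2→S gives 4>0; P3→Z gives 9>0]
(D,R,Y): not NE [P1→C gives 5>3; P2→S gives 10>7; P3→Z gives 9>3]
(D,R,Z): not NE [P1→B gives 9>1; P2→S gives 9>1]
(D,S,X): not NE [P1→A gives 8>3]
(D,S,Y): NE
(D,S,Z): not NE [P1→A gives 6>1]

NE set: (C,R,Y), (D,S,Y)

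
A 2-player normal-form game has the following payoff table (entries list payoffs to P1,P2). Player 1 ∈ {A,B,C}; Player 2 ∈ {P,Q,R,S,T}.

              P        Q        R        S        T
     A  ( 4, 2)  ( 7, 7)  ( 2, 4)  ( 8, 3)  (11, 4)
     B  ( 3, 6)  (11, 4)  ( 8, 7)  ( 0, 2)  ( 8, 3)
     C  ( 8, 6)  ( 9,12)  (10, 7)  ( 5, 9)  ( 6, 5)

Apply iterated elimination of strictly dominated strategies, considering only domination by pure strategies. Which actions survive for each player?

P2 drop P (R beats it: A:4>2 B:7>6 C:7>6)
P2 drop S (Q beats it: A:7>3 B:4>2 C:12>9)
P2 drop T (Q beats it: A:7>4 B:4>3 C:12>5)
P1 drop A (B beats it: Q:11>7 R:8>2)
P1→{B,C} P2→{Q,R}

IESDS → P1:{B,C} P2:{Q,R}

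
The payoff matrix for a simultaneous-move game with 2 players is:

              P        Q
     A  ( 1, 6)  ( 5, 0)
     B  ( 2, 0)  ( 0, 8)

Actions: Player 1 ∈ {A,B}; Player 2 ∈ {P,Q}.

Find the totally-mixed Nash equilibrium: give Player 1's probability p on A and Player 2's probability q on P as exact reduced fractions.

p=4/7, q=5/6

P1 indiff ⇒ q·1+(1-q)·5 = q·2+(1-q)·0 ⇒ q(-1) = (1-q)(-5) ⇒ q = 5/6
P2 indiff ⇒ p·6+(1-p)·0 = p·0+(1-p)·8 ⇒ p(6) = (1-p)(8) ⇒ p = 4/7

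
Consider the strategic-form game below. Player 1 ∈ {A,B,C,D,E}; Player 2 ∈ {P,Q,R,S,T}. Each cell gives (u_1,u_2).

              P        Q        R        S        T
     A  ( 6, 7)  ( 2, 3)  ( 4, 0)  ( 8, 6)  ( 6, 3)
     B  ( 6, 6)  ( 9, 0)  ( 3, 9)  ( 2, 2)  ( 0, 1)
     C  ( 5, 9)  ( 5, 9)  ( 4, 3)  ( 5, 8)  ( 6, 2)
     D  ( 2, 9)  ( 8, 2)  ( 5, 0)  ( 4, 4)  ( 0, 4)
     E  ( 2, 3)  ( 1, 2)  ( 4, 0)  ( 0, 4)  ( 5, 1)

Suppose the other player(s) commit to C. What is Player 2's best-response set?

u_2(P vs C) = 9
u_2(Q vs C) = 9
u_2(R vs C) = 3
u_2(S vs C) = 8
u_2(T vs C) = 2
max payoff 9 at {P,Q}

BR_2 = {P,Q}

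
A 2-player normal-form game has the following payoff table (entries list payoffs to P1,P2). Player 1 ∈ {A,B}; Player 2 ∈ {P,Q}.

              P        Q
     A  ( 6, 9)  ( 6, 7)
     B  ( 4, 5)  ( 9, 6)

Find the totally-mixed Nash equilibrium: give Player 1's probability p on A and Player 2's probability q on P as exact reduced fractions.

P1 indiff ⇒ q·6+(1-q)·6 = q·4+(1-q)·9 ⇒ q(2) = (1-q)(3) ⇒ q = 3/5
P2 indiff ⇒ p·9+(1-p)·5 = p·7+(1-p)·6 ⇒ p(2) = (1-p)(1) ⇒ p = 1/3

p=1/3, q=3/5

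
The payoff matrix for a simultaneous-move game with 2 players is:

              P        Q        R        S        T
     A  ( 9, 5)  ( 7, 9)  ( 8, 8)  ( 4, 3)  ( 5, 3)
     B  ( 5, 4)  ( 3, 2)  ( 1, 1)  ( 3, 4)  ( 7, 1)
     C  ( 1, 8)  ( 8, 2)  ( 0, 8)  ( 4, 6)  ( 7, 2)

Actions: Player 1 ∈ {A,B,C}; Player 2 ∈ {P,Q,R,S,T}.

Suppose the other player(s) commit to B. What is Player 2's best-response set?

u_2(P vs B) = 4
u_2(Q vs B) = 2
u_2(R vs B) = 1
u_2(S vs B) = 4
u_2(T vs B) = 1
max payoff 4 at {P,S}

argmax u_2 = {P,S}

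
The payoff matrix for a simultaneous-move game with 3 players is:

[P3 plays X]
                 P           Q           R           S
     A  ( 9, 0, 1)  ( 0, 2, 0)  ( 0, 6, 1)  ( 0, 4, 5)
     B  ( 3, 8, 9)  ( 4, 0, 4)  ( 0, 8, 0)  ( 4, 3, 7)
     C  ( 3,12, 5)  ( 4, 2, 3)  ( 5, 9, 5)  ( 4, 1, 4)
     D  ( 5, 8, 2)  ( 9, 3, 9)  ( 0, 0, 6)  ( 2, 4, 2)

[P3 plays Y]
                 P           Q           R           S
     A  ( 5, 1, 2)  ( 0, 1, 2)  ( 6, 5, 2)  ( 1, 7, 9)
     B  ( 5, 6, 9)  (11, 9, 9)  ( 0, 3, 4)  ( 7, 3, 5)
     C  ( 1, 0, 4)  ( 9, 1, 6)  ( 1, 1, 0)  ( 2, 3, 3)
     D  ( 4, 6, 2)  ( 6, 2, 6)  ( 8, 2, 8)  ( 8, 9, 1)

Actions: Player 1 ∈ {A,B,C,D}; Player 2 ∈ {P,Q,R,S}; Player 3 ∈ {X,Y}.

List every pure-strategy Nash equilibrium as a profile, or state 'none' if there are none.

Nash profiles: (B,Q,Y)

(A,P,X): not NE [P2→R gives 6>0; P3→Y gives 2>1]
(A,P,Y): not NE [P2→S gives 7>1]
(A,Q,X): not NE [P1→D gives 9>0; P2→R gives 6>2; P3→Y gives 2>0]
(A,Q,Y): not NE [P1→B gives 11>0; P2→S gives 7>1]
(A,R,X): not NE [P1→C gives 5>0; P3→Y gives 2>1]
(A,R,Y): not NE [P1→D gives 8>6; P2→S gives 7>5]
(A,S,X): not NE [P1→C gives 4>0; P2→R gives 6>4; P3→Y gives 9>5]
(A,S,Y): not NE [P1→D gives 8>1]
(B,P,X): not NE [P1→A gives 9>3]
(B,P,Y): not NE [P2→Q gives 9>6]
(B,Q,X): not NE [P1→D gives 9>4; P2→R gives 8>0; P3→Y gives 9>4]
(B,Q,Y): NE
(B,R,X): not NE [P1→C gives 5>0; P3→Y gives 4>0]
(B,R,Y): not NE [P1→D gives 8>0; P2→Q gives 9>3]
(B,S,X): not NE [P2→R gives 8>3]
(B,S,Y): not NE [P1→D gives 8>7; P2→Q gives 9>3; P3→X gives 7>5]
(C,P,X): not NE [P1→A gives 9>3]
(C,P,Y): not NE [P1→B gives 5>1; P2→S gives 3>0; P3→X gives 5>4]
(C,Q,X): not NE [P1→D gives 9>4; P2→P gives 12>2; P3→Y gives 6>3]
(C,Q,Y): not NE [P1→B gives 11>9; P2→S gives 3>1]
(C,R,X): not NE [P2→P gives 12>9]
(C,R,Y): not NE [P1→D gives 8>1; P2→S gives 3>1; P3→X gives 5>0]
(C,S,X): not NE [P2→P gives 12>1]
(C,S,Y): not NE [P1→D gives 8>2; P3→X gives 4>3]
(D,P,X): not NE [P1→A gives 9>5]
(D,P,Y): not NE [P1→B gives 5>4; P2→S gives 9>6]
(D,Q,X): not NE [P2→P gives 8>3]
(D,Q,Y): not NE [P1→B gives 11>6; P2→S gives 9>2; P3→X gives 9>6]
(D,R,X): not NE [P1→C gives 5>0; P2→P gives 8>0; P3→Y gives 8>6]
(D,R,Y): not NE [P2→S gives 9>2]
(D,S,X): not NE [P1→C gives 4>2; P2→P gives 8>4]
(D,S,Y): not NE [P3→X gives 2>1]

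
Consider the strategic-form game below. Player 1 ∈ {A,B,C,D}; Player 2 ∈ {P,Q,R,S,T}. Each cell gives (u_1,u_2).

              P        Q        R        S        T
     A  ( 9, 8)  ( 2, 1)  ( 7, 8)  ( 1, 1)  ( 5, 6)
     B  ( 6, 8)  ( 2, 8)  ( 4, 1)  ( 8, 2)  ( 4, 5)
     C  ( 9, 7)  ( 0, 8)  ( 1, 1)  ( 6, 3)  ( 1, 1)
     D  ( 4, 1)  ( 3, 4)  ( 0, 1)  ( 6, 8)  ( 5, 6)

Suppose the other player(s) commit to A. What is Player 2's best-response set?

argmax u_2 = {P,R}

u_2(P vs A) = 8
u_2(Q vs A) = 1
u_2(R vs A) = 8
u_2(S vs A) = 1
u_2(T vs A) = 6
max payoff 8 at {P,R}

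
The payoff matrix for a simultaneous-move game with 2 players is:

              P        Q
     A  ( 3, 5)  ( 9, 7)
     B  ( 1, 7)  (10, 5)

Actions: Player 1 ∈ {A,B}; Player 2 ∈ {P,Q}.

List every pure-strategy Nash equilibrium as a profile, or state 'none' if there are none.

PSNE: ∅

(A,P): not NE [P2→Q gives 7>5]
(A,Q): not NE [P1→B gives 10>9]
(B,P): not NE [P1→A gives 3>1]
(B,Q): not NE [P2→P gives 7>5]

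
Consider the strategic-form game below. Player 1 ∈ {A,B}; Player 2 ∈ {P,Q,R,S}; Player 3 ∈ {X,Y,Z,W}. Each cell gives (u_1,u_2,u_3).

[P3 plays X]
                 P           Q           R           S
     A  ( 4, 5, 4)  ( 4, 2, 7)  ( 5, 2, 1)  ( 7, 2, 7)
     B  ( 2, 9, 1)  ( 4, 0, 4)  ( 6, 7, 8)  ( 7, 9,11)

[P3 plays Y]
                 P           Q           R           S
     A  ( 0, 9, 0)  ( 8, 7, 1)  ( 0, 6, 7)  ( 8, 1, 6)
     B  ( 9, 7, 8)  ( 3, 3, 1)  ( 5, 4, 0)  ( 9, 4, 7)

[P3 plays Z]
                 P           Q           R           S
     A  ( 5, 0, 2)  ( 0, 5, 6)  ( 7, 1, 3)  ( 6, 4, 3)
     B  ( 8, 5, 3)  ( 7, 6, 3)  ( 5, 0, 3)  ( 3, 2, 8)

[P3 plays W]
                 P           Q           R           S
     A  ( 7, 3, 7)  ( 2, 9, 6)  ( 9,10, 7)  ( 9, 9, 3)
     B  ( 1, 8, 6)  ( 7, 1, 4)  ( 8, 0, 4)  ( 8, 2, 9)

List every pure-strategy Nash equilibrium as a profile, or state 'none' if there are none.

NE set: (A,R,W), (B,P,Y), (B,S,X)

(A,P,X): not NE [P3→W gives 7>4]
(A,P,Y): not NE [P1→B gives 9>0; P3→W gives 7>0]
(A,P,Z): not NE [P1→B gives 8>5; P2→Q gives 5>0; P3→W gives 7>2]
(A,P,W): not NE [P2→R gives 10>3]
(A,Q,X): not NE [P2→P gives 5>2]
(A,Q,Y): not NE [P2→P gives 9>7; P3→X gives 7>1]
(A,Q,Z): not NE [P1→B gives 7>0; P3→X gives 7>6]
(A,Q,W): not NE [P1→B gives 7>2; P2→R gives 10>9; P3→X gives 7>6]
(A,R,X): not NE [P1→B gives 6>5; P2→P gives 5>2; P3→W gives 7>1]
(A,R,Y): not NE [P1→B gives 5>0; P2→P gives 9>6]
(A,R,Z): not NE [P2→Q gives 5>1; P3→W gives 7>3]
(A,R,W): NE
(A,S,X): not NE [P2→P gives 5>2]
(A,S,Y): not NE [P1→B gives 9>8; P2→P gives 9>1; P3→X gives 7>6]
(A,S,Z): not NE [P2→Q gives 5>4; P3→X gives 7>3]
(A,S,W): not NE [P2→R gives 10>9; P3→X gives 7>3]
(B,P,X): not NE [P1→A gives 4>2; P3→Y gives 8>1]
(B,P,Y): NE
(B,P,Z): not NE [P2→Q gives 6>5; P3→Y gives 8>3]
(B,P,W): not NE [P1→A gives 7>1; P3→Y gives 8>6]
(B,Q,X): not NE [P2→S gives 9>0]
(B,Q,Y): not NE [P1→A gives 8>3; P2→P gives 7>3; P3→W gives 4>1]
(B,Q,Z): not NE [P3→W gives 4>3]
(B,Q,W): not NE [P2→P gives 8>1]
(B,R,X): not NE [P2→S gives 9>7]
(B,R,Y): not NE [P2→P gives 7>4; P3→X gives 8>0]
(B,R,Z): not NE [P1→A gives 7>5; P2→Q gives 6>0; P3→X gives 8>3]
(B,R,W): not NE [P1→A gives 9>8; P2→P gives 8>0; P3→X gives 8>4]
(B,S,X): NE
(B,S,Y): not NE [P2→P gives 7>4; P3→X gives 11>7]
(B,S,Z): not NE [P1→A gives 6>3; P2→Q gives 6>2; P3→X gives 11>8]
(B,S,W): not NE [P1→A gives 9>8; P2→P gives 8>2; P3→X gives 11>9]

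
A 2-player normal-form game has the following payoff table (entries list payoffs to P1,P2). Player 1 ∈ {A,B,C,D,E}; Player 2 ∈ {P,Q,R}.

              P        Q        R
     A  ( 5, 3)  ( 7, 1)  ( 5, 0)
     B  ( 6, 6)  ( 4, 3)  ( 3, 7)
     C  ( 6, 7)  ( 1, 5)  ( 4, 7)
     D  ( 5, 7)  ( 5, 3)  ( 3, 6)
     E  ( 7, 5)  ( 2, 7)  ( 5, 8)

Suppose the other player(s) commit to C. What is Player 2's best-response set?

BR_2 = {P,R}

u_2(P vs C) = 7
u_2(Q vs C) = 5
u_2(R vs C) = 7
max payoff 7 at {P,R}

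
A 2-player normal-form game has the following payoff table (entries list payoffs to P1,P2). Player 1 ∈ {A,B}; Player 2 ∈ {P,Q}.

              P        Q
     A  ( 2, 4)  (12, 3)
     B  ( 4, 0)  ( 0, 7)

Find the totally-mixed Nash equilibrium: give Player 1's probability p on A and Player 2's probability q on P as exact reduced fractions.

p=7/8, q=6/7

P1 indiff ⇒ q·2+(1-q)·12 = q·4+(1-q)·0 ⇒ q(-2) = (1-q)(-12) ⇒ q = 6/7
P2 indiff ⇒ p·4+(1-p)·0 = p·3+(1-p)·7 ⇒ p(1) = (1-p)(7) ⇒ p = 7/8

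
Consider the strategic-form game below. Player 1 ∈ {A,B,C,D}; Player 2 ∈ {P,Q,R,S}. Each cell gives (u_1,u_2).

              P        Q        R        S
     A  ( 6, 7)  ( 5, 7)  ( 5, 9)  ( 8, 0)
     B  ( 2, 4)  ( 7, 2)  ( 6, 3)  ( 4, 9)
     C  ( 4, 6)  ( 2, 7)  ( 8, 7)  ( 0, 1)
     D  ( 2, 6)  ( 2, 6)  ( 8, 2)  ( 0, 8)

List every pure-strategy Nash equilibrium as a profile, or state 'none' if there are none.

(A,P): not NE [P2→R gives 9>7]
(A,Q): not NE [P1→B gives 7>5; P2→R gives 9>7]
(A,R): not NE [P1→D gives 8>5]
(A,S): not NE [P2→R gives 9>0]
(B,P): not NE [P1→A gives 6>2; P2→S gives 9>4]
(B,Q): not NE [P2→S gives 9>2]
(B,R): not NE [P1→D gives 8>6; P2→S gives 9>3]
(B,S): not NE [P1→A gives 8>4]
(C,P): not NE [P1→A gives 6>4; P2→R gives 7>6]
(C,Q): not NE [P1→B gives 7>2]
(C,R): NE
(C,S): not NE [P1→A gives 8>0; P2→R gives 7>1]
(D,P): not NE [P1→A gives 6>2; P2→S gives 8>6]
(D,Q): not NE [P1→B gives 7>2; P2→S gives 8>6]
(D,R): not NE [P2→S gives 8>2]
(D,S): not NE [P1→A gives 8>0]

NE set: (C,R)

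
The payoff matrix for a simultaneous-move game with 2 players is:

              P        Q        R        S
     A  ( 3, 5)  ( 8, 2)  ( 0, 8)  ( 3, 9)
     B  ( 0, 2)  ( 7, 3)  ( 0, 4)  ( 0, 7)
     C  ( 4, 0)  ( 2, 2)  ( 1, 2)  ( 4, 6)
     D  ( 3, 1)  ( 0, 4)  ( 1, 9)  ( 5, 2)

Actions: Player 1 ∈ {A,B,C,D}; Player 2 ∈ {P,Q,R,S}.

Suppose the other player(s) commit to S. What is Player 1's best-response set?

argmax u_1 = {D}

u_1(A vs S) = 3
u_1(B vs S) = 0
u_1(C vs S) = 4
u_1(D vs S) = 5
max payoff 5 at {D}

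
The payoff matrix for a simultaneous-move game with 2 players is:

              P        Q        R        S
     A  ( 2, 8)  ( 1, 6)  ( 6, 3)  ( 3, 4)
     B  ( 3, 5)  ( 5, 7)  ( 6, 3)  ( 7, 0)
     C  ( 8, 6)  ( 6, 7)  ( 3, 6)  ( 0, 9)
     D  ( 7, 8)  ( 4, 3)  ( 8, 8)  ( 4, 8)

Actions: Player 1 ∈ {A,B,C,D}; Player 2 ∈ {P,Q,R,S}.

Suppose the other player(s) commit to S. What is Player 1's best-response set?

u_1(A vs S) = 3
u_1(B vs S) = 7
u_1(C vs S) = 0
u_1(D vs S) = 4
max payoff 7 at {B}

P1 best: {B}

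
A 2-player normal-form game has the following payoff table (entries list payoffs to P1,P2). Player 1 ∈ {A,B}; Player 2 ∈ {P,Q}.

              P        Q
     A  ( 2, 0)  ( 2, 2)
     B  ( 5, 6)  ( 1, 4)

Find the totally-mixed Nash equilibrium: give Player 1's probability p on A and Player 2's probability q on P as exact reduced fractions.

P1 mixes 1/2 on A; P2 mixes 1/4 on P

P1 indiff ⇒ q·2+(1-q)·2 = q·5+(1-q)·1 ⇒ q(-3) = (1-q)(-1) ⇒ q = 1/4
P2 indiff ⇒ p·0+(1-p)·6 = p·2+(1-p)·4 ⇒ p(-2) = (1-p)(-2) ⇒ p = 1/2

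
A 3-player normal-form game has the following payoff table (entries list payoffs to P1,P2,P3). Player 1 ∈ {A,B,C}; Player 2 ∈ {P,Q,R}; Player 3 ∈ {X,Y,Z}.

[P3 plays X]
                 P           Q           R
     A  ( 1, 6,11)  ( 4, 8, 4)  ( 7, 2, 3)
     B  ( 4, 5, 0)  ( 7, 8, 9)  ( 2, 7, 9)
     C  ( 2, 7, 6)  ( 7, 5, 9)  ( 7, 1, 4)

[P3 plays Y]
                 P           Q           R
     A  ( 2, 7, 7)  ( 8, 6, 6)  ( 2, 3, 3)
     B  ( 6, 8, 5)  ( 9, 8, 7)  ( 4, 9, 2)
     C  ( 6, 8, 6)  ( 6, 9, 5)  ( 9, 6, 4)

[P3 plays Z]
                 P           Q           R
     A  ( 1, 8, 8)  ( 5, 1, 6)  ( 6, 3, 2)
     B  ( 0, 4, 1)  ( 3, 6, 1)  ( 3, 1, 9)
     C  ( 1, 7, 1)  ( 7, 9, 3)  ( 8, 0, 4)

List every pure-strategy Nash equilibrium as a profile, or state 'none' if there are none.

Nash profiles: (B,Q,X)

(A,P,X): not NE [P1→B gives 4>1; P2→Q gives 8>6]
(A,P,Y): not NE [P1→C gives 6>2; P3→X gives 11>7]
(A,P,Z): not NE [P3→X gives 11>8]
(A,Q,X): not NE [P1→C gives 7>4; P3→Z gives 6>4]
(A,Q,Y): not NE [P1→B gives 9>8; P2→P gives 7>6]
(A,Q,Z): not NE [P1→C gives 7>5; P2→P gives 8>1]
(A,R,X): not NE [P2→Q gives 8>2]
(A,R,Y): not NE [P1→C gives 9>2; P2→P gives 7>3]
(A,R,Z): not NE [P1→C gives 8>6; P2→P gives 8>3; P3→Y gives 3>2]
(B,P,X): not NE [P2→Q gives 8>5; P3→Y gives 5>0]
(B,P,Y): not NE [P2→R gives 9>8]
(B,P,Z): not NE [P1→C gives 1>0; P2→Q gives 6>4; P3→Y gives 5>1]
(B,Q,X): NE
(B,Q,Y): not NE [P2→R gives 9>8; P3→X gives 9>7]
(B,Q,Z): not NE [P1→C gives 7>3; P3→X gives 9>1]
(B,R,X): not NE [P1→C gives 7>2; P2→Q gives 8>7]
(B,R,Y): not NE [P1→C gives 9>4; P3→Z gives 9>2]
(B,R,Z): not NE [P1→C gives 8>3; P2→Q gives 6>1]
(C,P,X): not NE [P1→B gives 4>2]
(C,P,Y): not NE [P2→Q gives 9>8]
(C,P,Z): not NE [P2→Q gives 9>7; P3→Y gives 6>1]
(C,Q,X): not NE [P2→P gives 7>5]
(C,Q,Y): not NE [P1→B gives 9>6; P3→X gives 9>5]
(C,Q,Z): not NE [P3→X gives 9>3]
(C,R,X): not NE [P2→P gives 7>1]
(C,R,Y): not NE [P2→Q gives 9>6]
(C,R,Z): not NE [P2→Q gives 9>0]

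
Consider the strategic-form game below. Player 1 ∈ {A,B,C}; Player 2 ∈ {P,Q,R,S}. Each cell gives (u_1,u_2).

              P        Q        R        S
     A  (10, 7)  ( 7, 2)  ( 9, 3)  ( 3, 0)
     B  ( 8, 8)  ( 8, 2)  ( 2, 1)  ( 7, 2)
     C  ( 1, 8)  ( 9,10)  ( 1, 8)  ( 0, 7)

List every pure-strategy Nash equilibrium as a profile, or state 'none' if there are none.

PSNE = {(A,P), (C,Q)}

(A,P): NE
(A,Q): not NE [P1→C gives 9>7; P2→P gives 7>2]
(A,R): not NE [P2→P gives 7>3]
(A,S): not NE [P1→B gives 7>3; P2→P gives 7>0]
(B,P): not NE [P1→A gives 10>8]
(B,Q): not NE [P1→C gives 9>8; P2→P gives 8>2]
(B,R): not NE [P1→A gives 9>2; P2→P gives 8>1]
(B,S): not NE [P2→P gives 8>2]
(C,P): not NE [P1→A gives 10>1; P2→Q gives 10>8]
(C,Q): NE
(C,R): not NE [P1→A gives 9>1; P2→Q gives 10>8]
(C,S): not NE [P1→B gives 7>0; P2→Q gives 10>7]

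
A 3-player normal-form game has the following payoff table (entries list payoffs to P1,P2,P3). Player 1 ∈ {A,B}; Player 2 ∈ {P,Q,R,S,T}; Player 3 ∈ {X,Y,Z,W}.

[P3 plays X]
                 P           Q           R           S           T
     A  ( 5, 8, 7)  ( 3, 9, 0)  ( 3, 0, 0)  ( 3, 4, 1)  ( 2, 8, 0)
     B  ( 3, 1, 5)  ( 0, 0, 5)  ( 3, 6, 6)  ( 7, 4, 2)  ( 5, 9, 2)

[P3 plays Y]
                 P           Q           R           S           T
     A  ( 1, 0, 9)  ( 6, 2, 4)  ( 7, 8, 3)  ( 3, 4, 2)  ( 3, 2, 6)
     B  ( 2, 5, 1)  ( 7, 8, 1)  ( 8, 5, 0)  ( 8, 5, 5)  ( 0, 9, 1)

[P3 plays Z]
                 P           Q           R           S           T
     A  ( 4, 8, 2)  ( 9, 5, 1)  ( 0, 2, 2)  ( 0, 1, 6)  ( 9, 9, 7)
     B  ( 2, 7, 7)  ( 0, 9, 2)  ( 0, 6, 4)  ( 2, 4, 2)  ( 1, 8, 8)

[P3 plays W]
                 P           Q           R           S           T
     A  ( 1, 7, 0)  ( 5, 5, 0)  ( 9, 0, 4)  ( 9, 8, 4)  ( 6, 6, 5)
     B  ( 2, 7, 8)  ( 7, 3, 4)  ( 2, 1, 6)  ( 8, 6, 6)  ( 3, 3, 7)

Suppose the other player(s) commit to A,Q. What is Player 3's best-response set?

BR_3 = {Y}

u_3(X vs A,Q) = 0
u_3(Y vs A,Q) = 4
u_3(Z vs A,Q) = 1
u_3(W vs A,Q) = 0
max payoff 4 at {Y}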